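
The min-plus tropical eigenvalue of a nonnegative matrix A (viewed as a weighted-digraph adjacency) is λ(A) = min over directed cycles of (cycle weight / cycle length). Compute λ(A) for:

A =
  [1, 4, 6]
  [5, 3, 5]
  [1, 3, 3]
λ(A) = 1

Enumerate directed cycles and compute their means (weight / length). Sample:
  cycle 0 → 0: weight = 1, length = 1, mean = 1/1 ≈ 1.000
  cycle 1 → 1: weight = 3, length = 1, mean = 3/1 ≈ 3.000
  cycle 2 → 2: weight = 3, length = 1, mean = 3/1 ≈ 3.000
  cycle 0 → 1 → 0: weight = 9, length = 2, mean = 9/2 ≈ 4.500
  cycle 0 → 2 → 0: weight = 7, length = 2, mean = 7/2 ≈ 3.500
  cycle 1 → 0 → 1: weight = 9, length = 2, mean = 9/2 ≈ 4.500
Minimum mean = 1.000, attained e.g. along the cycle 0 → 0 with weight 1 and length 1. So λ(A) = 1/1 = 1.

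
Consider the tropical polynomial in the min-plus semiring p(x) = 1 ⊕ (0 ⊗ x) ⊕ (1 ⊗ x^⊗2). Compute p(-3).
p(-3) = -5

A tropical monomial a ⊗ x^⊗i evaluates to a + i · x. Evaluating each term at x = -3:
  Term 0 contributes 1 + 0 · -3 = 1
  Term 1 contributes 0 + 1 · -3 = -3
  Term 2 contributes 1 + 2 · -3 = -5
p(-3) = ⊕ of these = min[1, -3, -5] = -5.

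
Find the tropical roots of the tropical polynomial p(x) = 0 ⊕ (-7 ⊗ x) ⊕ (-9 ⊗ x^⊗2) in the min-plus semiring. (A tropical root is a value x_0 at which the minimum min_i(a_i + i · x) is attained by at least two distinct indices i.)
Roots: {2, 7}

Each tropical root is a break point of the lower envelope of the lines y = a_i + i · x (there are 3 lines, with slopes 0, 1, ..., 2). Only the lines that attain the minimum somewhere contribute to roots; other lines are dominated. Here the surviving (envelope) indices are i = 2, i = 1, i = 0.
Intersections between consecutive envelope lines give the roots: for adjacent envelope indices i < j the intersection is x = (a_i − a_j) / (j − i). Reading off the sorted break points: {2, 7}.
Verification: at each break x_0, at least two indices attain the minimum of min_i(a_i + i · x_0).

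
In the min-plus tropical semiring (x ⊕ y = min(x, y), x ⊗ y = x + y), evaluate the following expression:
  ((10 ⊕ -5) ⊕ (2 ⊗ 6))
((10 ⊕ -5) ⊕ (2 ⊗ 6)) = -5

Expand innermost to outermost. Recall ⊕ takes the minimum of its arguments and ⊗ takes their sum. Working out the expression ((10 ⊕ -5) ⊕ (2 ⊗ 6)) gives -5.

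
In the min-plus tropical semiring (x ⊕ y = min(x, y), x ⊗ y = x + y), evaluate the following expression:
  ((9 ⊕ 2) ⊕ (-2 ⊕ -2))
((9 ⊕ 2) ⊕ (-2 ⊕ -2)) = -2

Expand innermost to outermost. Recall ⊕ takes the minimum of its arguments and ⊗ takes their sum. Working out the expression ((9 ⊕ 2) ⊕ (-2 ⊕ -2)) gives -2.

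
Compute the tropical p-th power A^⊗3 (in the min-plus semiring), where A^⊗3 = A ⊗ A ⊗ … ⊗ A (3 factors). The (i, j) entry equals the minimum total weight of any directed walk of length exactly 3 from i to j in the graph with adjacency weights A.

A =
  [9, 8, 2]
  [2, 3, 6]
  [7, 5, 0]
A^⊗3 =
  [9, 7, 2]
  [8, 9, 4]
  [7, 5, 0]

Each entry (A^⊗3)_ij equals the minimum over all length-3 walks i = v_0 → v_1 → … → v_3 = j of Σ_t A[v_t][v_{t+1}]. For example, for (i, j) = (0, 2) we minimise over 9 possible intermediate vertex sequences; the minimum is 2, attained along the walk 0 → 2 → 2 → 2.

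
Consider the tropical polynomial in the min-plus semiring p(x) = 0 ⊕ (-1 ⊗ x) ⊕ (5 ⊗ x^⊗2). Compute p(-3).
p(-3) = -4

A tropical monomial a ⊗ x^⊗i evaluates to a + i · x. Evaluating each term at x = -3:
  Term 0 contributes 0 + 0 · -3 = 0
  Term 1 contributes -1 + 1 · -3 = -4
  Term 2 contributes 5 + 2 · -3 = -1
p(-3) = ⊕ of these = min[0, -4, -1] = -4.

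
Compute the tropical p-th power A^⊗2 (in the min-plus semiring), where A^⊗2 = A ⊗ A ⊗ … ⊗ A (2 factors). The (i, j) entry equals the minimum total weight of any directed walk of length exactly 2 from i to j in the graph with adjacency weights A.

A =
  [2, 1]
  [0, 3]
A^⊗2 =
  [1, 3]
  [2, 1]

Each entry (A^⊗2)_ij equals the minimum over all length-2 walks i = v_0 → v_1 → … → v_2 = j of Σ_t A[v_t][v_{t+1}]. For example, for (i, j) = (0, 1) we minimise over 2 possible intermediate vertex sequences; the minimum is 3, attained along the walk 0 → 0 → 1.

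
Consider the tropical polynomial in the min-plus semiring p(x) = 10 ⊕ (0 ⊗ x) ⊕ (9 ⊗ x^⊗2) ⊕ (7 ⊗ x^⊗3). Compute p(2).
p(2) = 2

A tropical monomial a ⊗ x^⊗i evaluates to a + i · x. Evaluating each term at x = 2:
  Term 0 contributes 10 + 0 · 2 = 10
  Term 1 contributes 0 + 1 · 2 = 2
  Term 2 contributes 9 + 2 · 2 = 13
  Term 3 contributes 7 + 3 · 2 = 13
p(2) = ⊕ of these = min[10, 2, 13, 13] = 2.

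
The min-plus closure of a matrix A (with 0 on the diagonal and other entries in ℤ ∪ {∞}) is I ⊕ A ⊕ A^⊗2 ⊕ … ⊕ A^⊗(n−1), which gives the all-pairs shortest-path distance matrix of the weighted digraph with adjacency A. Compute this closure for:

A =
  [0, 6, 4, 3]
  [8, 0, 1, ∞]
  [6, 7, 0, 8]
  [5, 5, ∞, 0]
Closure =
  [0, 6, 4, 3]
  [7, 0, 1, 9]
  [6, 7, 0, 8]
  [5, 5, 6, 0]

This is the Floyd-Warshall all-pairs shortest-path computation. For each intermediate vertex k = 0, 1, …, 3, update dist[i][j] ← min(dist[i][j], dist[i][k] + dist[k][j]). The final matrix gives, for each (i, j), the minimum total weight of any directed path from i to j (possibly empty when i = j).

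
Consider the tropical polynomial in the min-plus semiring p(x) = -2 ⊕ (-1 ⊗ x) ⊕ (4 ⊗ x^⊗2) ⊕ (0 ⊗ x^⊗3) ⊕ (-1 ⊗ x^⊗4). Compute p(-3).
p(-3) = -13

A tropical monomial a ⊗ x^⊗i evaluates to a + i · x. Evaluating each term at x = -3:
  Term 0 contributes -2 + 0 · -3 = -2
  Term 1 contributes -1 + 1 · -3 = -4
  Term 2 contributes 4 + 2 · -3 = -2
  Term 3 contributes 0 + 3 · -3 = -9
  Term 4 contributes -1 + 4 · -3 = -13
p(-3) = ⊕ of these = min[-2, -4, -2, -9, -13] = -13.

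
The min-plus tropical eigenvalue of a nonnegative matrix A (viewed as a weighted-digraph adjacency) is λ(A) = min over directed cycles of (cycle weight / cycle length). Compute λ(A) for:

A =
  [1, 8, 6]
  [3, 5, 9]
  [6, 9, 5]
λ(A) = 1

Enumerate directed cycles and compute their means (weight / length). Sample:
  cycle 0 → 0: weight = 1, length = 1, mean = 1/1 ≈ 1.000
  cycle 1 → 1: weight = 5, length = 1, mean = 5/1 ≈ 5.000
  cycle 2 → 2: weight = 5, length = 1, mean = 5/1 ≈ 5.000
  cycle 0 → 1 → 0: weight = 11, length = 2, mean = 11/2 ≈ 5.500
  cycle 0 → 2 → 0: weight = 12, length = 2, mean = 12/2 ≈ 6.000
  cycle 1 → 0 → 1: weight = 11, length = 2, mean = 11/2 ≈ 5.500
Minimum mean = 1.000, attained e.g. along the cycle 0 → 0 with weight 1 and length 1. So λ(A) = 1/1 = 1.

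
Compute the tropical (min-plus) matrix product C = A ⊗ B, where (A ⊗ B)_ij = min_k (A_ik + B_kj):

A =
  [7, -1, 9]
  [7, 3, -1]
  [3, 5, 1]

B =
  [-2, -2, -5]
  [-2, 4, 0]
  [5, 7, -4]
A ⊗ B =
  [-3, 3, -1]
  [1, 5, -5]
  [1, 1, -3]

Apply the min-plus product entry-by-entry:
  C[0][0] = min over k of (A[0][0] + B[0][0] = 7 + -2 = 5, A[0][1] + B[1][0] = -1 + -2 = -3, A[0][2] + B[2][0] = 9 + 5 = 14) = -3 (attained at k = 1)
  C[0][1] = min over k of (A[0][0] + B[0][1] = 7 + -2 = 5, A[0][1] + B[1][1] = -1 + 4 = 3, A[0][2] + B[2][1] = 9 + 7 = 16) = 3 (attained at k = 1)
  C[0][2] = min over k of (A[0][0] + B[0][2] = 7 + -5 = 2, A[0][1] + B[1][2] = -1 + 0 = -1, A[0][2] + B[2][2] = 9 + -4 = 5) = -1 (attained at k = 1)
  C[1][0] = min over k of (A[1][0] + B[0][0] = 7 + -2 = 5, A[1][1] + B[1][0] = 3 + -2 = 1, A[1][2] + B[2][0] = -1 + 5 = 4) = 1 (attained at k = 1)
  C[1][1] = min over k of (A[1][0] + B[0][1] = 7 + -2 = 5, A[1][1] + B[1][1] = 3 + 4 = 7, A[1][2] + B[2][1] = -1 + 7 = 6) = 5 (attained at k = 0)
  C[1][2] = min over k of (A[1][0] + B[0][2] = 7 + -5 = 2, A[1][1] + B[1][2] = 3 + 0 = 3, A[1][2] + B[2][2] = -1 + -4 = -5) = -5 (attained at k = 2)
  C[2][0] = min over k of (A[2][0] + B[0][0] = 3 + -2 = 1, A[2][1] + B[1][0] = 5 + -2 = 3, A[2][2] + B[2][0] = 1 + 5 = 6) = 1 (attained at k = 0)
  C[2][1] = min over k of (A[2][0] + B[0][1] = 3 + -2 = 1, A[2][1] + B[1][1] = 5 + 4 = 9, A[2][2] + B[2][1] = 1 + 7 = 8) = 1 (attained at k = 0)
  C[2][2] = min over k of (A[2][0] + B[0][2] = 3 + -5 = -2, A[2][1] + B[1][2] = 5 + 0 = 5, A[2][2] + B[2][2] = 1 + -4 = -3) = -3 (attained at k = 2)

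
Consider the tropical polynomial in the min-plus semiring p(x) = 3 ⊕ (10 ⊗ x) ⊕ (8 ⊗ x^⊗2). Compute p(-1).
p(-1) = 3

A tropical monomial a ⊗ x^⊗i evaluates to a + i · x. Evaluating each term at x = -1:
  Term 0 contributes 3 + 0 · -1 = 3
  Term 1 contributes 10 + 1 · -1 = 9
  Term 2 contributes 8 + 2 · -1 = 6
p(-1) = ⊕ of these = min[3, 9, 6] = 3.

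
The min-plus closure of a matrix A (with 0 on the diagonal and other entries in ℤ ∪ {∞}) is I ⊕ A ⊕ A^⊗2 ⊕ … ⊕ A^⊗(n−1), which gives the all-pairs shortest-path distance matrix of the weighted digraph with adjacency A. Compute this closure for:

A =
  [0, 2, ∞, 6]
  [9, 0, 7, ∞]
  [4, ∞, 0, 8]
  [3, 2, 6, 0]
Closure =
  [0, 2, 9, 6]
  [9, 0, 7, 15]
  [4, 6, 0, 8]
  [3, 2, 6, 0]

This is the Floyd-Warshall all-pairs shortest-path computation. For each intermediate vertex k = 0, 1, …, 3, update dist[i][j] ← min(dist[i][j], dist[i][k] + dist[k][j]). The final matrix gives, for each (i, j), the minimum total weight of any directed path from i to j (possibly empty when i = j).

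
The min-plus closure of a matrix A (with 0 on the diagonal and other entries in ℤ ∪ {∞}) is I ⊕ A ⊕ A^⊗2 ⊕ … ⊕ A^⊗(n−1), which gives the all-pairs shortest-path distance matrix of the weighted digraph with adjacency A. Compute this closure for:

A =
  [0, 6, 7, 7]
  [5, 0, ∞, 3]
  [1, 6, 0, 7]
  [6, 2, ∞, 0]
Closure =
  [0, 6, 7, 7]
  [5, 0, 12, 3]
  [1, 6, 0, 7]
  [6, 2, 13, 0]

This is the Floyd-Warshall all-pairs shortest-path computation. For each intermediate vertex k = 0, 1, …, 3, update dist[i][j] ← min(dist[i][j], dist[i][k] + dist[k][j]). The final matrix gives, for each (i, j), the minimum total weight of any directed path from i to j (possibly empty when i = j).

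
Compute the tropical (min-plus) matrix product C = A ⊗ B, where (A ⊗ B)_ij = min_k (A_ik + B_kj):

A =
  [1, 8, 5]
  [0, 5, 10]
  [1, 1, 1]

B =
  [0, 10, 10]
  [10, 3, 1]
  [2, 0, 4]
A ⊗ B =
  [1, 5, 9]
  [0, 8, 6]
  [1, 1, 2]

Apply the min-plus product entry-by-entry:
  C[0][0] = min over k of (A[0][0] + B[0][0] = 1 + 0 = 1, A[0][1] + B[1][0] = 8 + 10 = 18, A[0][2] + B[2][0] = 5 + 2 = 7) = 1 (attained at k = 0)
  C[0][1] = min over k of (A[0][0] + B[0][1] = 1 + 10 = 11, A[0][1] + B[1][1] = 8 + 3 = 11, A[0][2] + B[2][1] = 5 + 0 = 5) = 5 (attained at k = 2)
  C[0][2] = min over k of (A[0][0] + B[0][2] = 1 + 10 = 11, A[0][1] + B[1][2] = 8 + 1 = 9, A[0][2] + B[2][2] = 5 + 4 = 9) = 9 (attained at k = 1)
  C[1][0] = min over k of (A[1][0] + B[0][0] = 0 + 0 = 0, A[1][1] + B[1][0] = 5 + 10 = 15, A[1][2] + B[2][0] = 10 + 2 = 12) = 0 (attained at k = 0)
  C[1][1] = min over k of (A[1][0] + B[0][1] = 0 + 10 = 10, A[1][1] + B[1][1] = 5 + 3 = 8, A[1][2] + B[2][1] = 10 + 0 = 10) = 8 (attained at k = 1)
  C[1][2] = min over k of (A[1][0] + B[0][2] = 0 + 10 = 10, A[1][1] + B[1][2] = 5 + 1 = 6, A[1][2] + B[2][2] = 10 + 4 = 14) = 6 (attained at k = 1)
  C[2][0] = min over k of (A[2][0] + B[0][0] = 1 + 0 = 1, A[2][1] + B[1][0] = 1 + 10 = 11, A[2][2] + B[2][0] = 1 + 2 = 3) = 1 (attained at k = 0)
  C[2][1] = min over k of (A[2][0] + B[0][1] = 1 + 10 = 11, A[2][1] + B[1][1] = 1 + 3 = 4, A[2][2] + B[2][1] = 1 + 0 = 1) = 1 (attained at k = 2)
  C[2][2] = min over k of (A[2][0] + B[0][2] = 1 + 10 = 11, A[2][1] + B[1][2] = 1 + 1 = 2, A[2][2] + B[2][2] = 1 + 4 = 5) = 2 (attained at k = 1)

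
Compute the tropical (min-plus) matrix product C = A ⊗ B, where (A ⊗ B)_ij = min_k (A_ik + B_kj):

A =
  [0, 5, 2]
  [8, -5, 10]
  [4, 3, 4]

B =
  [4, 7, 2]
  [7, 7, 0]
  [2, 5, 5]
A ⊗ B =
  [4, 7, 2]
  [2, 2, -5]
  [6, 9, 3]

Apply the min-plus product entry-by-entry:
  C[0][0] = min over k of (A[0][0] + B[0][0] = 0 + 4 = 4, A[0][1] + B[1][0] = 5 + 7 = 12, A[0][2] + B[2][0] = 2 + 2 = 4) = 4 (attained at k = 0)
  C[0][1] = min over k of (A[0][0] + B[0][1] = 0 + 7 = 7, A[0][1] + B[1][1] = 5 + 7 = 12, A[0][2] + B[2][1] = 2 + 5 = 7) = 7 (attained at k = 0)
  C[0][2] = min over k of (A[0][0] + B[0][2] = 0 + 2 = 2, A[0][1] + B[1][2] = 5 + 0 = 5, A[0][2] + B[2][2] = 2 + 5 = 7) = 2 (attained at k = 0)
  C[1][0] = min over k of (A[1][0] + B[0][0] = 8 + 4 = 12, A[1][1] + B[1][0] = -5 + 7 = 2, A[1][2] + B[2][0] = 10 + 2 = 12) = 2 (attained at k = 1)
  C[1][1] = min over k of (A[1][0] + B[0][1] = 8 + 7 = 15, A[1][1] + B[1][1] = -5 + 7 = 2, A[1][2] + B[2][1] = 10 + 5 = 15) = 2 (attained at k = 1)
  C[1][2] = min over k of (A[1][0] + B[0][2] = 8 + 2 = 10, A[1][1] + B[1][2] = -5 + 0 = -5, A[1][2] + B[2][2] = 10 + 5 = 15) = -5 (attained at k = 1)
  C[2][0] = min over k of (A[2][0] + B[0][0] = 4 + 4 = 8, A[2][1] + B[1][0] = 3 + 7 = 10, A[2][2] + B[2][0] = 4 + 2 = 6) = 6 (attained at k = 2)
  C[2][1] = min over k of (A[2][0] + B[0][1] = 4 + 7 = 11, A[2][1] + B[1][1] = 3 + 7 = 10, A[2][2] + B[2][1] = 4 + 5 = 9) = 9 (attained at k = 2)
  C[2][2] = min over k of (A[2][0] + B[0][2] = 4 + 2 = 6, A[2][1] + B[1][2] = 3 + 0 = 3, A[2][2] + B[2][2] = 4 + 5 = 9) = 3 (attained at k = 1)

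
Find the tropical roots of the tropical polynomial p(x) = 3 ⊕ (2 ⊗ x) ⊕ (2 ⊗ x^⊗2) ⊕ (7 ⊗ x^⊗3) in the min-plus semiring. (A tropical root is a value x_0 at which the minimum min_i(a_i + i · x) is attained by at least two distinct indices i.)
Roots: {-5, 0, 1}

Each tropical root is a break point of the lower envelope of the lines y = a_i + i · x (there are 4 lines, with slopes 0, 1, ..., 3). Only the lines that attain the minimum somewhere contribute to roots; other lines are dominated. Here the surviving (envelope) indices are i = 3, i = 2, i = 1, i = 0.
Intersections between consecutive envelope lines give the roots: for adjacent envelope indices i < j the intersection is x = (a_i − a_j) / (j − i). Reading off the sorted break points: {-5, 0, 1}.
Verification: at each break x_0, at least two indices attain the minimum of min_i(a_i + i · x_0).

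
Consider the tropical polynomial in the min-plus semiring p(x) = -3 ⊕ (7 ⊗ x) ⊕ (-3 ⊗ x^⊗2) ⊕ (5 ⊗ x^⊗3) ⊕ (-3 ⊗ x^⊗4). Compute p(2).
p(2) = -3

A tropical monomial a ⊗ x^⊗i evaluates to a + i · x. Evaluating each term at x = 2:
  Term 0 contributes -3 + 0 · 2 = -3
  Term 1 contributes 7 + 1 · 2 = 9
  Term 2 contributes -3 + 2 · 2 = 1
  Term 3 contributes 5 + 3 · 2 = 11
  Term 4 contributes -3 + 4 · 2 = 5
p(2) = ⊕ of these = min[-3, 9, 1, 11, 5] = -3.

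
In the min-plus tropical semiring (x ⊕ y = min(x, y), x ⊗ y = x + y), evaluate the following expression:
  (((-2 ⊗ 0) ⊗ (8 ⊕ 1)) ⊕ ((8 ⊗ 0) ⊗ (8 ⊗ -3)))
(((-2 ⊗ 0) ⊗ (8 ⊕ 1)) ⊕ ((8 ⊗ 0) ⊗ (8 ⊗ -3))) = -1

Expand innermost to outermost. Recall ⊕ takes the minimum of its arguments and ⊗ takes their sum. Working out the expression (((-2 ⊗ 0) ⊗ (8 ⊕ 1)) ⊕ ((8 ⊗ 0) ⊗ (8 ⊗ -3))) gives -1.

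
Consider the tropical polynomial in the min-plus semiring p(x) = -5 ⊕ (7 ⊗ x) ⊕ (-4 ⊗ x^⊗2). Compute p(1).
p(1) = -5

A tropical monomial a ⊗ x^⊗i evaluates to a + i · x. Evaluating each term at x = 1:
  Term 0 contributes -5 + 0 · 1 = -5
  Term 1 contributes 7 + 1 · 1 = 8
  Term 2 contributes -4 + 2 · 1 = -2
p(1) = ⊕ of these = min[-5, 8, -2] = -5.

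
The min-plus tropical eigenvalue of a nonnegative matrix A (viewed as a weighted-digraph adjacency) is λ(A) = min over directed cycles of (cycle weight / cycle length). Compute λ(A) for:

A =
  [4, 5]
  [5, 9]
λ(A) = 4

Enumerate directed cycles and compute their means (weight / length). Sample:
  cycle 0 → 0: weight = 4, length = 1, mean = 4/1 ≈ 4.000
  cycle 1 → 1: weight = 9, length = 1, mean = 9/1 ≈ 9.000
  cycle 0 → 1 → 0: weight = 10, length = 2, mean = 10/2 ≈ 5.000
  cycle 1 → 0 → 1: weight = 10, length = 2, mean = 10/2 ≈ 5.000
Minimum mean = 4.000, attained e.g. along the cycle 0 → 0 with weight 4 and length 1. So λ(A) = 4/1 = 4.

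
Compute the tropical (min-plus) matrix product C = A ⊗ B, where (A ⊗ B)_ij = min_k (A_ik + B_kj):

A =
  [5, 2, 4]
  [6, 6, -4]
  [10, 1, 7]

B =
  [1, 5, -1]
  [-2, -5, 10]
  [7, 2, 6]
A ⊗ B =
  [0, -3, 4]
  [3, -2, 2]
  [-1, -4, 9]

Apply the min-plus product entry-by-entry:
  C[0][0] = min over k of (A[0][0] + B[0][0] = 5 + 1 = 6, A[0][1] + B[1][0] = 2 + -2 = 0, A[0][2] + B[2][0] = 4 + 7 = 11) = 0 (attained at k = 1)
  C[0][1] = min over k of (A[0][0] + B[0][1] = 5 + 5 = 10, A[0][1] + B[1][1] = 2 + -5 = -3, A[0][2] + B[2][1] = 4 + 2 = 6) = -3 (attained at k = 1)
  C[0][2] = min over k of (A[0][0] + B[0][2] = 5 + -1 = 4, A[0][1] + B[1][2] = 2 + 10 = 12, A[0][2] + B[2][2] = 4 + 6 = 10) = 4 (attained at k = 0)
  C[1][0] = min over k of (A[1][0] + B[0][0] = 6 + 1 = 7, A[1][1] + B[1][0] = 6 + -2 = 4, A[1][2] + B[2][0] = -4 + 7 = 3) = 3 (attained at k = 2)
  C[1][1] = min over k of (A[1][0] + B[0][1] = 6 + 5 = 11, A[1][1] + B[1][1] = 6 + -5 = 1, A[1][2] + B[2][1] = -4 + 2 = -2) = -2 (attained at k = 2)
  C[1][2] = min over k of (A[1][0] + B[0][2] = 6 + -1 = 5, A[1][1] + B[1][2] = 6 + 10 = 16, A[1][2] + B[2][2] = -4 + 6 = 2) = 2 (attained at k = 2)
  C[2][0] = min over k of (A[2][0] + B[0][0] = 10 + 1 = 11, A[2][1] + B[1][0] = 1 + -2 = -1, A[2][2] + B[2][0] = 7 + 7 = 14) = -1 (attained at k = 1)
  C[2][1] = min over k of (A[2][0] + B[0][1] = 10 + 5 = 15, A[2][1] + B[1][1] = 1 + -5 = -4, A[2][2] + B[2][1] = 7 + 2 = 9) = -4 (attained at k = 1)
  C[2][2] = min over k of (A[2][0] + B[0][2] = 10 + -1 = 9, A[2][1] + B[1][2] = 1 + 10 = 11, A[2][2] + B[2][2] = 7 + 6 = 13) = 9 (attained at k = 0)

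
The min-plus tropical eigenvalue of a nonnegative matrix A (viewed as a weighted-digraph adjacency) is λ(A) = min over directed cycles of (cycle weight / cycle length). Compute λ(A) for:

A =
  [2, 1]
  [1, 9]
λ(A) = 1

Enumerate directed cycles and compute their means (weight / length). Sample:
  cycle 0 → 0: weight = 2, length = 1, mean = 2/1 ≈ 2.000
  cycle 1 → 1: weight = 9, length = 1, mean = 9/1 ≈ 9.000
  cycle 0 → 1 → 0: weight = 2, length = 2, mean = 2/2 ≈ 1.000
  cycle 1 → 0 → 1: weight = 2, length = 2, mean = 2/2 ≈ 1.000
Minimum mean = 1.000, attained e.g. along the cycle 0 → 1 → 0 with weight 2 and length 2. So λ(A) = 2/2 = 1.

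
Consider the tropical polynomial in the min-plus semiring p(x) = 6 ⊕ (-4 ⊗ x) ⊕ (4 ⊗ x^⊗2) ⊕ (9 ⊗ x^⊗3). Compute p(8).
p(8) = 4

A tropical monomial a ⊗ x^⊗i evaluates to a + i · x. Evaluating each term at x = 8:
  Term 0 contributes 6 + 0 · 8 = 6
  Term 1 contributes -4 + 1 · 8 = 4
  Term 2 contributes 4 + 2 · 8 = 20
  Term 3 contributes 9 + 3 · 8 = 33
p(8) = ⊕ of these = min[6, 4, 20, 33] = 4.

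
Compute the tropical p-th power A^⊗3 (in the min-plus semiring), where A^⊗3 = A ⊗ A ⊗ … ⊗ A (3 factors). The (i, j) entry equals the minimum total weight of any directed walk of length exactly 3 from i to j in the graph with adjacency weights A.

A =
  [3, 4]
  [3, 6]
A^⊗3 =
  [9, 10]
  [9, 10]

Each entry (A^⊗3)_ij equals the minimum over all length-3 walks i = v_0 → v_1 → … → v_3 = j of Σ_t A[v_t][v_{t+1}]. For example, for (i, j) = (0, 1) we minimise over 4 possible intermediate vertex sequences; the minimum is 10, attained along the walk 0 → 0 → 0 → 1.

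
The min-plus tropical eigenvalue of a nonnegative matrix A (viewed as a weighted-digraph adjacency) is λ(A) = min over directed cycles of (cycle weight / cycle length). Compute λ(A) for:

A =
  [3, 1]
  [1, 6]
λ(A) = 1

Enumerate directed cycles and compute their means (weight / length). Sample:
  cycle 0 → 0: weight = 3, length = 1, mean = 3/1 ≈ 3.000
  cycle 1 → 1: weight = 6, length = 1, mean = 6/1 ≈ 6.000
  cycle 0 → 1 → 0: weight = 2, length = 2, mean = 2/2 ≈ 1.000
  cycle 1 → 0 → 1: weight = 2, length = 2, mean = 2/2 ≈ 1.000
Minimum mean = 1.000, attained e.g. along the cycle 0 → 1 → 0 with weight 2 and length 2. So λ(A) = 2/2 = 1.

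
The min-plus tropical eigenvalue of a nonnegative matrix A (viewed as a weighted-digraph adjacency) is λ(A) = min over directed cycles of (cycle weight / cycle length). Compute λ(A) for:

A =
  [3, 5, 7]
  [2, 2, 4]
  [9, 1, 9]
λ(A) = 2

Enumerate directed cycles and compute their means (weight / length). Sample:
  cycle 0 → 0: weight = 3, length = 1, mean = 3/1 ≈ 3.000
  cycle 1 → 1: weight = 2, length = 1, mean = 2/1 ≈ 2.000
  cycle 2 → 2: weight = 9, length = 1, mean = 9/1 ≈ 9.000
  cycle 0 → 1 → 0: weight = 7, length = 2, mean = 7/2 ≈ 3.500
  cycle 0 → 2 → 0: weight = 16, length = 2, mean = 16/2 ≈ 8.000
  cycle 1 → 0 → 1: weight = 7, length = 2, mean = 7/2 ≈ 3.500
Minimum mean = 2.000, attained e.g. along the cycle 1 → 1 with weight 2 and length 1. So λ(A) = 2/1 = 2.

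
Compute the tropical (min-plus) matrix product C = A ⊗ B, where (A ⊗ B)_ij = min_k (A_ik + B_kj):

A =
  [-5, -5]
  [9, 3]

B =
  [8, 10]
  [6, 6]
A ⊗ B =
  [1, 1]
  [9, 9]

Apply the min-plus product entry-by-entry:
  C[0][0] = min over k of (A[0][0] + B[0][0] = -5 + 8 = 3, A[0][1] + B[1][0] = -5 + 6 = 1) = 1 (attained at k = 1)
  C[0][1] = min over k of (A[0][0] + B[0][1] = -5 + 10 = 5, A[0][1] + B[1][1] = -5 + 6 = 1) = 1 (attained at k = 1)
  C[1][0] = min over k of (A[1][0] + B[0][0] = 9 + 8 = 17, A[1][1] + B[1][0] = 3 + 6 = 9) = 9 (attained at k = 1)
  C[1][1] = min over k of (A[1][0] + B[0][1] = 9 + 10 = 19, A[1][1] + B[1][1] = 3 + 6 = 9) = 9 (attained at k = 1)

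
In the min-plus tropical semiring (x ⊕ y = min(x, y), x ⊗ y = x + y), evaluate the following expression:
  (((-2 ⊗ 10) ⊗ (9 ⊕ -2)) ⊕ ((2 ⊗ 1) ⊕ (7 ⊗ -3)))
(((-2 ⊗ 10) ⊗ (9 ⊕ -2)) ⊕ ((2 ⊗ 1) ⊕ (7 ⊗ -3))) = 3

Expand innermost to outermost. Recall ⊕ takes the minimum of its arguments and ⊗ takes their sum. Working out the expression (((-2 ⊗ 10) ⊗ (9 ⊕ -2)) ⊕ ((2 ⊗ 1) ⊕ (7 ⊗ -3))) gives 3.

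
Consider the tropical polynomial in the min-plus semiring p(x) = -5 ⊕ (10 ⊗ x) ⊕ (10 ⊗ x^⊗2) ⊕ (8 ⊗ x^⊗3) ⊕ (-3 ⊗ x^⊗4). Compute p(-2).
p(-2) = -11

A tropical monomial a ⊗ x^⊗i evaluates to a + i · x. Evaluating each term at x = -2:
  Term 0 contributes -5 + 0 · -2 = -5
  Term 1 contributes 10 + 1 · -2 = 8
  Term 2 contributes 10 + 2 · -2 = 6
  Term 3 contributes 8 + 3 · -2 = 2
  Term 4 contributes -3 + 4 · -2 = -11
p(-2) = ⊕ of these = min[-5, 8, 6, 2, -11] = -11.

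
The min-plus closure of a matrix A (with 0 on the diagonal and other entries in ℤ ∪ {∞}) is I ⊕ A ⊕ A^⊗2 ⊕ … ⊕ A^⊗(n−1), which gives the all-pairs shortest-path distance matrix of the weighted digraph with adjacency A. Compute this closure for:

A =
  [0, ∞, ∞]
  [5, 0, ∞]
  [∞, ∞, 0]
Closure =
  [0, ∞, ∞]
  [5, 0, ∞]
  [∞, ∞, 0]

This is the Floyd-Warshall all-pairs shortest-path computation. For each intermediate vertex k = 0, 1, …, 2, update dist[i][j] ← min(dist[i][j], dist[i][k] + dist[k][j]). The final matrix gives, for each (i, j), the minimum total weight of any directed path from i to j (possibly empty when i = j).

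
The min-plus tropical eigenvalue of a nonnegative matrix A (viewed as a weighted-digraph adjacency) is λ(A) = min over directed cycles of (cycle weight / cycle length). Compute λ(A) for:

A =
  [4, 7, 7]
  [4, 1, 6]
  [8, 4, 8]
λ(A) = 1

Enumerate directed cycles and compute their means (weight / length). Sample:
  cycle 0 → 0: weight = 4, length = 1, mean = 4/1 ≈ 4.000
  cycle 1 → 1: weight = 1, length = 1, mean = 1/1 ≈ 1.000
  cycle 2 → 2: weight = 8, length = 1, mean = 8/1 ≈ 8.000
  cycle 0 → 1 → 0: weight = 11, length = 2, mean = 11/2 ≈ 5.500
  cycle 0 → 2 → 0: weight = 15, length = 2, mean = 15/2 ≈ 7.500
  cycle 1 → 0 → 1: weight = 11, length = 2, mean = 11/2 ≈ 5.500
Minimum mean = 1.000, attained e.g. along the cycle 1 → 1 with weight 1 and length 1. So λ(A) = 1/1 = 1.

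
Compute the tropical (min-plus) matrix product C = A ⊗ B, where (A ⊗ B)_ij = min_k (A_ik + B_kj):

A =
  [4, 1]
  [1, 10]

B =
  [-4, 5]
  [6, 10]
A ⊗ B =
  [0, 9]
  [-3, 6]

Apply the min-plus product entry-by-entry:
  C[0][0] = min over k of (A[0][0] + B[0][0] = 4 + -4 = 0, A[0][1] + B[1][0] = 1 + 6 = 7) = 0 (attained at k = 0)
  C[0][1] = min over k of (A[0][0] + B[0][1] = 4 + 5 = 9, A[0][1] + B[1][1] = 1 + 10 = 11) = 9 (attained at k = 0)
  C[1][0] = min over k of (A[1][0] + B[0][0] = 1 + -4 = -3, A[1][1] + B[1][0] = 10 + 6 = 16) = -3 (attained at k = 0)
  C[1][1] = min over k of (A[1][0] + B[0][1] = 1 + 5 = 6, A[1][1] + B[1][1] = 10 + 10 = 20) = 6 (attained at k = 0)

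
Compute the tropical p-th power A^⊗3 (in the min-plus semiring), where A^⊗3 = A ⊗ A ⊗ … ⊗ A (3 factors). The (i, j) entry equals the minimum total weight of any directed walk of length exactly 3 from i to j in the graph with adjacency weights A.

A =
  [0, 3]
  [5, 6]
A^⊗3 =
  [0, 3]
  [5, 8]

Each entry (A^⊗3)_ij equals the minimum over all length-3 walks i = v_0 → v_1 → … → v_3 = j of Σ_t A[v_t][v_{t+1}]. For example, for (i, j) = (0, 1) we minimise over 4 possible intermediate vertex sequences; the minimum is 3, attained along the walk 0 → 0 → 0 → 1.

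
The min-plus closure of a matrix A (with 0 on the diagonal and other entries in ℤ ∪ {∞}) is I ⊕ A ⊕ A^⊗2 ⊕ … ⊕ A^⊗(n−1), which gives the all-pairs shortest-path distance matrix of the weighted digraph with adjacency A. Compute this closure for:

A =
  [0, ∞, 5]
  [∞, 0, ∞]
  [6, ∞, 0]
Closure =
  [0, ∞, 5]
  [∞, 0, ∞]
  [6, ∞, 0]

This is the Floyd-Warshall all-pairs shortest-path computation. For each intermediate vertex k = 0, 1, …, 2, update dist[i][j] ← min(dist[i][j], dist[i][k] + dist[k][j]). The final matrix gives, for each (i, j), the minimum total weight of any directed path from i to j (possibly empty when i = j).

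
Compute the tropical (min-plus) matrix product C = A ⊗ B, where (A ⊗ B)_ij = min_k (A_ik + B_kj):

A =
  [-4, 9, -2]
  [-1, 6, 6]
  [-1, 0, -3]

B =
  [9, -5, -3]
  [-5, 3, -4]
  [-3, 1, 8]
A ⊗ B =
  [-5, -9, -7]
  [1, -6, -4]
  [-6, -6, -4]

Apply the min-plus product entry-by-entry:
  C[0][0] = min over k of (A[0][0] + B[0][0] = -4 + 9 = 5, A[0][1] + B[1][0] = 9 + -5 = 4, A[0][2] + B[2][0] = -2 + -3 = -5) = -5 (attained at k = 2)
  C[0][1] = min over k of (A[0][0] + B[0][1] = -4 + -5 = -9, A[0][1] + B[1][1] = 9 + 3 = 12, A[0][2] + B[2][1] = -2 + 1 = -1) = -9 (attained at k = 0)
  C[0][2] = min over k of (A[0][0] + B[0][2] = -4 + -3 = -7, A[0][1] + B[1][2] = 9 + -4 = 5, A[0][2] + B[2][2] = -2 + 8 = 6) = -7 (attained at k = 0)
  C[1][0] = min over k of (A[1][0] + B[0][0] = -1 + 9 = 8, A[1][1] + B[1][0] = 6 + -5 = 1, A[1][2] + B[2][0] = 6 + -3 = 3) = 1 (attained at k = 1)
  C[1][1] = min over k of (A[1][0] + B[0][1] = -1 + -5 = -6, A[1][1] + B[1][1] = 6 + 3 = 9, A[1][2] + B[2][1] = 6 + 1 = 7) = -6 (attained at k = 0)
  C[1][2] = min over k of (A[1][0] + B[0][2] = -1 + -3 = -4, A[1][1] + B[1][2] = 6 + -4 = 2, A[1][2] + B[2][2] = 6 + 8 = 14) = -4 (attained at k = 0)
  C[2][0] = min over k of (A[2][0] + B[0][0] = -1 + 9 = 8, A[2][1] + B[1][0] = 0 + -5 = -5, A[2][2] + B[2][0] = -3 + -3 = -6) = -6 (attained at k = 2)
  C[2][1] = min over k of (A[2][0] + B[0][1] = -1 + -5 = -6, A[2][1] + B[1][1] = 0 + 3 = 3, A[2][2] + B[2][1] = -3 + 1 = -2) = -6 (attained at k = 0)
  C[2][2] = min over k of (A[2][0] + B[0][2] = -1 + -3 = -4, A[2][1] + B[1][2] = 0 + -4 = -4, A[2][2] + B[2][2] = -3 + 8 = 5) = -4 (attained at k = 0)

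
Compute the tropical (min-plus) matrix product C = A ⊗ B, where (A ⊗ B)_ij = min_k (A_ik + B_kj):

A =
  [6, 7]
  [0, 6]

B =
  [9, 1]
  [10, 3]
A ⊗ B =
  [15, 7]
  [9, 1]

Apply the min-plus product entry-by-entry:
  C[0][0] = min over k of (A[0][0] + B[0][0] = 6 + 9 = 15, A[0][1] + B[1][0] = 7 + 10 = 17) = 15 (attained at k = 0)
  C[0][1] = min over k of (A[0][0] + B[0][1] = 6 + 1 = 7, A[0][1] + B[1][1] = 7 + 3 = 10) = 7 (attained at k = 0)
  C[1][0] = min over k of (A[1][0] + B[0][0] = 0 + 9 = 9, A[1][1] + B[1][0] = 6 + 10 = 16) = 9 (attained at k = 0)
  C[1][1] = min over k of (A[1][0] + B[0][1] = 0 + 1 = 1, A[1][1] + B[1][1] = 6 + 3 = 9) = 1 (attained at k = 0)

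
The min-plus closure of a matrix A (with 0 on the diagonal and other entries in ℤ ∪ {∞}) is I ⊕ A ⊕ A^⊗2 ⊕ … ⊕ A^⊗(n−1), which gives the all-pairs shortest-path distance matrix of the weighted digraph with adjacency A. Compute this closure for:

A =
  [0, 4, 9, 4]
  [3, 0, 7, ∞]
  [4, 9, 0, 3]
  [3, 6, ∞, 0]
Closure =
  [0, 4, 9, 4]
  [3, 0, 7, 7]
  [4, 8, 0, 3]
  [3, 6, 12, 0]

This is the Floyd-Warshall all-pairs shortest-path computation. For each intermediate vertex k = 0, 1, …, 3, update dist[i][j] ← min(dist[i][j], dist[i][k] + dist[k][j]). The final matrix gives, for each (i, j), the minimum total weight of any directed path from i to j (possibly empty when i = j).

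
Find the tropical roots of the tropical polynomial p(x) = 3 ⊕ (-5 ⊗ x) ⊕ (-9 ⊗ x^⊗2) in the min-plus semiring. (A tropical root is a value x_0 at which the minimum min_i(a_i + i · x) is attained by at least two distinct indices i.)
Roots: {4, 8}

Each tropical root is a break point of the lower envelope of the lines y = a_i + i · x (there are 3 lines, with slopes 0, 1, ..., 2). Only the lines that attain the minimum somewhere contribute to roots; other lines are dominated. Here the surviving (envelope) indices are i = 2, i = 1, i = 0.
Intersections between consecutive envelope lines give the roots: for adjacent envelope indices i < j the intersection is x = (a_i − a_j) / (j − i). Reading off the sorted break points: {4, 8}.
Verification: at each break x_0, at least two indices attain the minimum of min_i(a_i + i · x_0).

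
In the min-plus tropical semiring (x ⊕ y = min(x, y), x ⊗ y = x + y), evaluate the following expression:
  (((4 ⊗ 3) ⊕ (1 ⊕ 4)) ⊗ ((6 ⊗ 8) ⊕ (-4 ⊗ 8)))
(((4 ⊗ 3) ⊕ (1 ⊕ 4)) ⊗ ((6 ⊗ 8) ⊕ (-4 ⊗ 8))) = 5

Expand innermost to outermost. Recall ⊕ takes the minimum of its arguments and ⊗ takes their sum. Working out the expression (((4 ⊗ 3) ⊕ (1 ⊕ 4)) ⊗ ((6 ⊗ 8) ⊕ (-4 ⊗ 8))) gives 5.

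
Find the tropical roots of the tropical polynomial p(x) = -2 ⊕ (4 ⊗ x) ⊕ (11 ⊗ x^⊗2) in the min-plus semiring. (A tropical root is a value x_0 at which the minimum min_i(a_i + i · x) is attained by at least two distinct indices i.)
Roots: {-7, -6}

Each tropical root is a break point of the lower envelope of the lines y = a_i + i · x (there are 3 lines, with slopes 0, 1, ..., 2). Only the lines that attain the minimum somewhere contribute to roots; other lines are dominated. Here the surviving (envelope) indices are i = 2, i = 1, i = 0.
Intersections between consecutive envelope lines give the roots: for adjacent envelope indices i < j the intersection is x = (a_i − a_j) / (j − i). Reading off the sorted break points: {-7, -6}.
Verification: at each break x_0, at least two indices attain the minimum of min_i(a_i + i · x_0).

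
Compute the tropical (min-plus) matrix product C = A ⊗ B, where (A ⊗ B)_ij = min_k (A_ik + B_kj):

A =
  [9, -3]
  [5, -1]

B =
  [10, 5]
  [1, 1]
A ⊗ B =
  [-2, -2]
  [0, 0]

Apply the min-plus product entry-by-entry:
  C[0][0] = min over k of (A[0][0] + B[0][0] = 9 + 10 = 19, A[0][1] + B[1][0] = -3 + 1 = -2) = -2 (attained at k = 1)
  C[0][1] = min over k of (A[0][0] + B[0][1] = 9 + 5 = 14, A[0][1] + B[1][1] = -3 + 1 = -2) = -2 (attained at k = 1)
  C[1][0] = min over k of (A[1][0] + B[0][0] = 5 + 10 = 15, A[1][1] + B[1][0] = -1 + 1 = 0) = 0 (attained at k = 1)
  C[1][1] = min over k of (A[1][0] + B[0][1] = 5 + 5 = 10, A[1][1] + B[1][1] = -1 + 1 = 0) = 0 (attained at k = 1)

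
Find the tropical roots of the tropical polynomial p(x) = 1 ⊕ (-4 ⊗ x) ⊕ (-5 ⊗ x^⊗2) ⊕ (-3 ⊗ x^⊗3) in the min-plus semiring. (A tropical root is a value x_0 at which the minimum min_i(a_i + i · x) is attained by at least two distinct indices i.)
Roots: {-2, 1, 5}

Each tropical root is a break point of the lower envelope of the lines y = a_i + i · x (there are 4 lines, with slopes 0, 1, ..., 3). Only the lines that attain the minimum somewhere contribute to roots; other lines are dominated. Here the surviving (envelope) indices are i = 3, i = 2, i = 1, i = 0.
Intersections between consecutive envelope lines give the roots: for adjacent envelope indices i < j the intersection is x = (a_i − a_j) / (j − i). Reading off the sorted break points: {-2, 1, 5}.
Verification: at each break x_0, at least two indices attain the minimum of min_i(a_i + i · x_0).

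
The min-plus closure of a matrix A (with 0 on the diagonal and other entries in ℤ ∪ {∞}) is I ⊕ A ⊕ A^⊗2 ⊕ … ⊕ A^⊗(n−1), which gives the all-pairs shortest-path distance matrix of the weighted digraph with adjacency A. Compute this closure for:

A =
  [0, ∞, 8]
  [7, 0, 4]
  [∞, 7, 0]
Closure =
  [0, 15, 8]
  [7, 0, 4]
  [14, 7, 0]

This is the Floyd-Warshall all-pairs shortest-path computation. For each intermediate vertex k = 0, 1, …, 2, update dist[i][j] ← min(dist[i][j], dist[i][k] + dist[k][j]). The final matrix gives, for each (i, j), the minimum total weight of any directed path from i to j (possibly empty when i = j).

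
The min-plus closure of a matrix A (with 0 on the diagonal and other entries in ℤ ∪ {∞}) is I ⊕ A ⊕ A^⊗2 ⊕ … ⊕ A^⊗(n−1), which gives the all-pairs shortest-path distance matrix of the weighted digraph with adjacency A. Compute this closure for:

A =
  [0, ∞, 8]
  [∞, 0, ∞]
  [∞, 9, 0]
Closure =
  [0, 17, 8]
  [∞, 0, ∞]
  [∞, 9, 0]

This is the Floyd-Warshall all-pairs shortest-path computation. For each intermediate vertex k = 0, 1, …, 2, update dist[i][j] ← min(dist[i][j], dist[i][k] + dist[k][j]). The final matrix gives, for each (i, j), the minimum total weight of any directed path from i to j (possibly empty when i = j).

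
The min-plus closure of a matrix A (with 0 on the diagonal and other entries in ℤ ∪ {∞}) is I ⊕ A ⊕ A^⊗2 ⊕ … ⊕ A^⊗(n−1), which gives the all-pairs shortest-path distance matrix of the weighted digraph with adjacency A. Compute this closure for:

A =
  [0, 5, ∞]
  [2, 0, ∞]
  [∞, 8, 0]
Closure =
  [0, 5, ∞]
  [2, 0, ∞]
  [10, 8, 0]

This is the Floyd-Warshall all-pairs shortest-path computation. For each intermediate vertex k = 0, 1, …, 2, update dist[i][j] ← min(dist[i][j], dist[i][k] + dist[k][j]). The final matrix gives, for each (i, j), the minimum total weight of any directed path from i to j (possibly empty when i = j).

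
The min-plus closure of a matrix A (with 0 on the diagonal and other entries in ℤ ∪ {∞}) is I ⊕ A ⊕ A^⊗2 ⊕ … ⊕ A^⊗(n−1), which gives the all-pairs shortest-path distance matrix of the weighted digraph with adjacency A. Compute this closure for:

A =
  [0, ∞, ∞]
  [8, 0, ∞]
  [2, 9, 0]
Closure =
  [0, ∞, ∞]
  [8, 0, ∞]
  [2, 9, 0]

This is the Floyd-Warshall all-pairs shortest-path computation. For each intermediate vertex k = 0, 1, …, 2, update dist[i][j] ← min(dist[i][j], dist[i][k] + dist[k][j]). The final matrix gives, for each (i, j), the minimum total weight of any directed path from i to j (possibly empty when i = j).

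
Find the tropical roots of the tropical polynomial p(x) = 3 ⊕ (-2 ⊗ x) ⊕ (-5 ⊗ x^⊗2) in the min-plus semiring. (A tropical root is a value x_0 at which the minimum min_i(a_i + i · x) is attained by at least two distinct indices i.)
Roots: {3, 5}

Each tropical root is a break point of the lower envelope of the lines y = a_i + i · x (there are 3 lines, with slopes 0, 1, ..., 2). Only the lines that attain the minimum somewhere contribute to roots; other lines are dominated. Here the surviving (envelope) indices are i = 2, i = 1, i = 0.
Intersections between consecutive envelope lines give the roots: for adjacent envelope indices i < j the intersection is x = (a_i − a_j) / (j − i). Reading off the sorted break points: {3, 5}.
Verification: at each break x_0, at least two indices attain the minimum of min_i(a_i + i · x_0).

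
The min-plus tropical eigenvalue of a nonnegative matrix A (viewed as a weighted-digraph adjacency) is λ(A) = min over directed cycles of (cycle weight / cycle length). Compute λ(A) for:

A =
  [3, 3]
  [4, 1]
λ(A) = 1

Enumerate directed cycles and compute their means (weight / length). Sample:
  cycle 0 → 0: weight = 3, length = 1, mean = 3/1 ≈ 3.000
  cycle 1 → 1: weight = 1, length = 1, mean = 1/1 ≈ 1.000
  cycle 0 → 1 → 0: weight = 7, length = 2, mean = 7/2 ≈ 3.500
  cycle 1 → 0 → 1: weight = 7, length = 2, mean = 7/2 ≈ 3.500
Minimum mean = 1.000, attained e.g. along the cycle 1 → 1 with weight 1 and length 1. So λ(A) = 1/1 = 1.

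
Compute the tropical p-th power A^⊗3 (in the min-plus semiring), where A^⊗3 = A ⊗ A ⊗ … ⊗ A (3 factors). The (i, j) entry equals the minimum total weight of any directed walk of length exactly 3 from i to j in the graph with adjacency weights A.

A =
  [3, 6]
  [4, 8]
A^⊗3 =
  [9, 12]
  [10, 13]

Each entry (A^⊗3)_ij equals the minimum over all length-3 walks i = v_0 → v_1 → … → v_3 = j of Σ_t A[v_t][v_{t+1}]. For example, for (i, j) = (0, 1) we minimise over 4 possible intermediate vertex sequences; the minimum is 12, attained along the walk 0 → 0 → 0 → 1.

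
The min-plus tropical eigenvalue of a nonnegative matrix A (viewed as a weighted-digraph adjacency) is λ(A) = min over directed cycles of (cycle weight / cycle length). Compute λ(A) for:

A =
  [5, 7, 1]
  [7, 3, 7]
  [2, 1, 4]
λ(A) = 3/2

Enumerate directed cycles and compute their means (weight / length). Sample:
  cycle 0 → 0: weight = 5, length = 1, mean = 5/1 ≈ 5.000
  cycle 1 → 1: weight = 3, length = 1, mean = 3/1 ≈ 3.000
  cycle 2 → 2: weight = 4, length = 1, mean = 4/1 ≈ 4.000
  cycle 0 → 1 → 0: weight = 14, length = 2, mean = 14/2 ≈ 7.000
  cycle 0 → 2 → 0: weight = 3, length = 2, mean = 3/2 ≈ 1.500
  cycle 1 → 0 → 1: weight = 14, length = 2, mean = 14/2 ≈ 7.000
Minimum mean = 1.500, attained e.g. along the cycle 0 → 2 → 0 with weight 3 and length 2. So λ(A) = 3/2 = 3/2.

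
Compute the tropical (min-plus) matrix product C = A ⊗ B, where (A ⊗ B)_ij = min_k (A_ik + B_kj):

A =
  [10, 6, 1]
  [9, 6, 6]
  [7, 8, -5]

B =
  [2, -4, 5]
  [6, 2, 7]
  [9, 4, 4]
A ⊗ B =
  [10, 5, 5]
  [11, 5, 10]
  [4, -1, -1]

Apply the min-plus product entry-by-entry:
  C[0][0] = min over k of (A[0][0] + B[0][0] = 10 + 2 = 12, A[0][1] + B[1][0] = 6 + 6 = 12, A[0][2] + B[2][0] = 1 + 9 = 10) = 10 (attained at k = 2)
  C[0][1] = min over k of (A[0][0] + B[0][1] = 10 + -4 = 6, A[0][1] + B[1][1] = 6 + 2 = 8, A[0][2] + B[2][1] = 1 + 4 = 5) = 5 (attained at k = 2)
  C[0][2] = min over k of (A[0][0] + B[0][2] = 10 + 5 = 15, A[0][1] + B[1][2] = 6 + 7 = 13, A[0][2] + B[2][2] = 1 + 4 = 5) = 5 (attained at k = 2)
  C[1][0] = min over k of (A[1][0] + B[0][0] = 9 + 2 = 11, A[1][1] + B[1][0] = 6 + 6 = 12, A[1][2] + B[2][0] = 6 + 9 = 15) = 11 (attained at k = 0)
  C[1][1] = min over k of (A[1][0] + B[0][1] = 9 + -4 = 5, A[1][1] + B[1][1] = 6 + 2 = 8, A[1][2] + B[2][1] = 6 + 4 = 10) = 5 (attained at k = 0)
  C[1][2] = min over k of (A[1][0] + B[0][2] = 9 + 5 = 14, A[1][1] + B[1][2] = 6 + 7 = 13, A[1][2] + B[2][2] = 6 + 4 = 10) = 10 (attained at k = 2)
  C[2][0] = min over k of (A[2][0] + B[0][0] = 7 + 2 = 9, A[2][1] + B[1][0] = 8 + 6 = 14, A[2][2] + B[2][0] = -5 + 9 = 4) = 4 (attained at k = 2)
  C[2][1] = min over k of (A[2][0] + B[0][1] = 7 + -4 = 3, A[2][1] + B[1][1] = 8 + 2 = 10, A[2][2] + B[2][1] = -5 + 4 = -1) = -1 (attained at k = 2)
  C[2][2] = min over k of (A[2][0] + B[0][2] = 7 + 5 = 12, A[2][1] + B[1][2] = 8 + 7 = 15, A[2][2] + B[2][2] = -5 + 4 = -1) = -1 (attained at k = 2)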